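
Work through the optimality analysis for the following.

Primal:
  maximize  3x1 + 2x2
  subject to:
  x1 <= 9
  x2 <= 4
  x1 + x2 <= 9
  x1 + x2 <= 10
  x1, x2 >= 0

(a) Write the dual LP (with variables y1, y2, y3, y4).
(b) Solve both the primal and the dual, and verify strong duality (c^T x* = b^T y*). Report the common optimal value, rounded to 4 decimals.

The standard primal-dual pair for 'max c^T x s.t. A x <= b, x >= 0' is:
  Dual:  min b^T y  s.t.  A^T y >= c,  y >= 0.

So the dual LP is:
  minimize  9y1 + 4y2 + 9y3 + 10y4
  subject to:
    y1 + y3 + y4 >= 3
    y2 + y3 + y4 >= 2
    y1, y2, y3, y4 >= 0

Solving the primal: x* = (9, 0).
  primal value c^T x* = 27.
Solving the dual: y* = (1, 0, 2, 0).
  dual value b^T y* = 27.
Strong duality: c^T x* = b^T y*. Confirmed.

27


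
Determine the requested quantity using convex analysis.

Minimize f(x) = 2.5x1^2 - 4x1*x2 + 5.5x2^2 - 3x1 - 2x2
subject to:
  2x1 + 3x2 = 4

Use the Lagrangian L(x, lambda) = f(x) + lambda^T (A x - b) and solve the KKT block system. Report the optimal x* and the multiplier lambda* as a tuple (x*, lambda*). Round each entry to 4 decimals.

Form the Lagrangian:
  L(x, lambda) = (1/2) x^T Q x + c^T x + lambda^T (A x - b)
Stationarity (grad_x L = 0): Q x + c + A^T lambda = 0.
Primal feasibility: A x = b.

This gives the KKT block system:
  [ Q   A^T ] [ x     ]   [-c ]
  [ A    0  ] [ lambda ] = [ b ]

Solving the linear system:
  x*      = (1.1022, 0.5985)
  lambda* = (-0.0584)
  f(x*)   = -2.135

x* = (1.1022, 0.5985), lambda* = (-0.0584)


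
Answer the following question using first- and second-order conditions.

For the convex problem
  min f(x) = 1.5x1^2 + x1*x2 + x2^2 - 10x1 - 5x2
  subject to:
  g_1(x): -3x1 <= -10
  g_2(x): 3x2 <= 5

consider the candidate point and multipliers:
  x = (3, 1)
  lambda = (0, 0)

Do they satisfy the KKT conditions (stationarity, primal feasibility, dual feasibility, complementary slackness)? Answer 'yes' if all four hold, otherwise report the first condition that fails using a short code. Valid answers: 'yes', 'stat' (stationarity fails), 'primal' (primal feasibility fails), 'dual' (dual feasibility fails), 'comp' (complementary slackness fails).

Gradient of f: grad f(x) = Q x + c = (0, 0)
Constraint values g_i(x) = a_i^T x - b_i:
  g_1((3, 1)) = 1
  g_2((3, 1)) = -2
Stationarity residual: grad f(x) + sum_i lambda_i a_i = (0, 0)
  -> stationarity OK
Primal feasibility (all g_i <= 0): FAILS
Dual feasibility (all lambda_i >= 0): OK
Complementary slackness (lambda_i * g_i(x) = 0 for all i): OK

Verdict: the first failing condition is primal_feasibility -> primal.

primal


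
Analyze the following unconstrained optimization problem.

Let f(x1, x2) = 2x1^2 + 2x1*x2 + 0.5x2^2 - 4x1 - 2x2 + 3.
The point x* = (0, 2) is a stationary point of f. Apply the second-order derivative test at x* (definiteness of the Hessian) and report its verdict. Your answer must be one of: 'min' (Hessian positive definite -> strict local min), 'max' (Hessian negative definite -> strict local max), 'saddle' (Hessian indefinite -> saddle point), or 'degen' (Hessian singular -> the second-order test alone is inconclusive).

Compute the Hessian H = grad^2 f:
  H = [[4, 2], [2, 1]]
Verify stationarity: grad f(x*) = H x* + g = (0, 0).
Eigenvalues of H: 0, 5.
H has a zero eigenvalue (singular; positive semidefinite but not definite), so H is neither positive definite, negative definite, nor indefinite. The second-order test alone is inconclusive -> degen.
(Indeed, f is constant along the null direction of H through x*, so x* is not a strict local extremum.)

degen


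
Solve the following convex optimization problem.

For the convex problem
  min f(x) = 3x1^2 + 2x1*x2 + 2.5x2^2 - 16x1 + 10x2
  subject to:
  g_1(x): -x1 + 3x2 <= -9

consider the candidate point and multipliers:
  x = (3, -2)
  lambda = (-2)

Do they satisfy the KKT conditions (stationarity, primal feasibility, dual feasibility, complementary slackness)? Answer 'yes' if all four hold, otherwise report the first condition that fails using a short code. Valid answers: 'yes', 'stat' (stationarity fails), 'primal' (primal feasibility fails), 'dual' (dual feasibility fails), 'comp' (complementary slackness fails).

Gradient of f: grad f(x) = Q x + c = (-2, 6)
Constraint values g_i(x) = a_i^T x - b_i:
  g_1((3, -2)) = 0
Stationarity residual: grad f(x) + sum_i lambda_i a_i = (0, 0)
  -> stationarity OK
Primal feasibility (all g_i <= 0): OK
Dual feasibility (all lambda_i >= 0): FAILS
Complementary slackness (lambda_i * g_i(x) = 0 for all i): OK

Verdict: the first failing condition is dual_feasibility -> dual.

dual


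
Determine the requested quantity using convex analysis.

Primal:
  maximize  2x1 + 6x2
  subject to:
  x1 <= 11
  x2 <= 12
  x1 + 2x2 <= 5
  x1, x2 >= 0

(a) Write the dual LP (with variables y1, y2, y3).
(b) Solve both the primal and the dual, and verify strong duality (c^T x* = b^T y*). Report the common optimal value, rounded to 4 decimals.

The standard primal-dual pair for 'max c^T x s.t. A x <= b, x >= 0' is:
  Dual:  min b^T y  s.t.  A^T y >= c,  y >= 0.

So the dual LP is:
  minimize  11y1 + 12y2 + 5y3
  subject to:
    y1 + y3 >= 2
    y2 + 2y3 >= 6
    y1, y2, y3 >= 0

Solving the primal: x* = (0, 2.5).
  primal value c^T x* = 15.
Solving the dual: y* = (0, 0, 3).
  dual value b^T y* = 15.
Strong duality: c^T x* = b^T y*. Confirmed.

15


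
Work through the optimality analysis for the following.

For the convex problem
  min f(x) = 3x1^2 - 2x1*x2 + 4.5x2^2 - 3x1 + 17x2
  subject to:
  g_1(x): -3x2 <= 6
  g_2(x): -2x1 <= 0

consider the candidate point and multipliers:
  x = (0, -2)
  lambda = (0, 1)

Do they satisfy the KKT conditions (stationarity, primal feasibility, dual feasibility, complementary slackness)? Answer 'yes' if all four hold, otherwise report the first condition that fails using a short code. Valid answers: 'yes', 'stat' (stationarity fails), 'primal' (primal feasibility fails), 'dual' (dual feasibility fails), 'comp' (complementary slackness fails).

Gradient of f: grad f(x) = Q x + c = (1, -1)
Constraint values g_i(x) = a_i^T x - b_i:
  g_1((0, -2)) = 0
  g_2((0, -2)) = 0
Stationarity residual: grad f(x) + sum_i lambda_i a_i = (-1, -1)
  -> stationarity FAILS
Primal feasibility (all g_i <= 0): OK
Dual feasibility (all lambda_i >= 0): OK
Complementary slackness (lambda_i * g_i(x) = 0 for all i): OK

Verdict: the first failing condition is stationarity -> stat.

stat


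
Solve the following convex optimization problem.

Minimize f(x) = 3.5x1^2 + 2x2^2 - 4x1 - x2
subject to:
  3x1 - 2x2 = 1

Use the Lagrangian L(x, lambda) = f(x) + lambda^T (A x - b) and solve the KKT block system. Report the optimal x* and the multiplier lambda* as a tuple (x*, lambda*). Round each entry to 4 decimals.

Form the Lagrangian:
  L(x, lambda) = (1/2) x^T Q x + c^T x + lambda^T (A x - b)
Stationarity (grad_x L = 0): Q x + c + A^T lambda = 0.
Primal feasibility: A x = b.

This gives the KKT block system:
  [ Q   A^T ] [ x     ]   [-c ]
  [ A    0  ] [ lambda ] = [ b ]

Solving the linear system:
  x*      = (0.5312, 0.2969)
  lambda* = (0.0937)
  f(x*)   = -1.2578

x* = (0.5312, 0.2969), lambda* = (0.0937)


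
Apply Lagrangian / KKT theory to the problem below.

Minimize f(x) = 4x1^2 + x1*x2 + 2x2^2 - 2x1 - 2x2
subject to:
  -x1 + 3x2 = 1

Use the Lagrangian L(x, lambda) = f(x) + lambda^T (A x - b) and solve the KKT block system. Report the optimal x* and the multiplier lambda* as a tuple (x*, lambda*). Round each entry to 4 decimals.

Form the Lagrangian:
  L(x, lambda) = (1/2) x^T Q x + c^T x + lambda^T (A x - b)
Stationarity (grad_x L = 0): Q x + c + A^T lambda = 0.
Primal feasibility: A x = b.

This gives the KKT block system:
  [ Q   A^T ] [ x     ]   [-c ]
  [ A    0  ] [ lambda ] = [ b ]

Solving the linear system:
  x*      = (0.2073, 0.4024)
  lambda* = (0.061)
  f(x*)   = -0.6402

x* = (0.2073, 0.4024), lambda* = (0.061)


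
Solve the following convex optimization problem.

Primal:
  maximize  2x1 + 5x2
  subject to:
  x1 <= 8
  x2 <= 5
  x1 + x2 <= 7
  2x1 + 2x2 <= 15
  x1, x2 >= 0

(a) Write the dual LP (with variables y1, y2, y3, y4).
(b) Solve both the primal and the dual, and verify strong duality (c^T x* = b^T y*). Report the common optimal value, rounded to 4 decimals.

The standard primal-dual pair for 'max c^T x s.t. A x <= b, x >= 0' is:
  Dual:  min b^T y  s.t.  A^T y >= c,  y >= 0.

So the dual LP is:
  minimize  8y1 + 5y2 + 7y3 + 15y4
  subject to:
    y1 + y3 + 2y4 >= 2
    y2 + y3 + 2y4 >= 5
    y1, y2, y3, y4 >= 0

Solving the primal: x* = (2, 5).
  primal value c^T x* = 29.
Solving the dual: y* = (0, 3, 2, 0).
  dual value b^T y* = 29.
Strong duality: c^T x* = b^T y*. Confirmed.

29


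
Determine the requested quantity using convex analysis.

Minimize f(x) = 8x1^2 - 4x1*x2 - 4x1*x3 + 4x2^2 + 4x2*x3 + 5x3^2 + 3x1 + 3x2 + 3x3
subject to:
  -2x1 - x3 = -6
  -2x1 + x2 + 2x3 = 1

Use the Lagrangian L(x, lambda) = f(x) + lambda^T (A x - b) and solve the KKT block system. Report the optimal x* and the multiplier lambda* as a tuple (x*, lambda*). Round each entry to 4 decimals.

Form the Lagrangian:
  L(x, lambda) = (1/2) x^T Q x + c^T x + lambda^T (A x - b)
Stationarity (grad_x L = 0): Q x + c + A^T lambda = 0.
Primal feasibility: A x = b.

This gives the KKT block system:
  [ Q   A^T ] [ x     ]   [-c ]
  [ A    0  ] [ lambda ] = [ b ]

Solving the linear system:
  x*      = (1.7639, -0.4167, 2.4722)
  lambda* = (14, -2.5)
  f(x*)   = 48.9792

x* = (1.7639, -0.4167, 2.4722), lambda* = (14, -2.5)


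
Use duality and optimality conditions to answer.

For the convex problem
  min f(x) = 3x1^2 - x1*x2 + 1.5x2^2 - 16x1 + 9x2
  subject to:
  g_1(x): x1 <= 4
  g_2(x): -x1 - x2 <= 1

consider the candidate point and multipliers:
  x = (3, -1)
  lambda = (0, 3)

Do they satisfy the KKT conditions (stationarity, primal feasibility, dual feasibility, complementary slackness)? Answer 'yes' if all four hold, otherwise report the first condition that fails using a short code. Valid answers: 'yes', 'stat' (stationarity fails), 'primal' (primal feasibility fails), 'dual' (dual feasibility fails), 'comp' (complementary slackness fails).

Gradient of f: grad f(x) = Q x + c = (3, 3)
Constraint values g_i(x) = a_i^T x - b_i:
  g_1((3, -1)) = -1
  g_2((3, -1)) = -3
Stationarity residual: grad f(x) + sum_i lambda_i a_i = (0, 0)
  -> stationarity OK
Primal feasibility (all g_i <= 0): OK
Dual feasibility (all lambda_i >= 0): OK
Complementary slackness (lambda_i * g_i(x) = 0 for all i): FAILS

Verdict: the first failing condition is complementary_slackness -> comp.

comp


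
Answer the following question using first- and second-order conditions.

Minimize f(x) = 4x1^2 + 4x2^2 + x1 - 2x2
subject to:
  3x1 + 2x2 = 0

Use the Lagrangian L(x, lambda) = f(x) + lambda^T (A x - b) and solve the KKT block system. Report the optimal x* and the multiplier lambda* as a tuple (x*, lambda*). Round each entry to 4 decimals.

Form the Lagrangian:
  L(x, lambda) = (1/2) x^T Q x + c^T x + lambda^T (A x - b)
Stationarity (grad_x L = 0): Q x + c + A^T lambda = 0.
Primal feasibility: A x = b.

This gives the KKT block system:
  [ Q   A^T ] [ x     ]   [-c ]
  [ A    0  ] [ lambda ] = [ b ]

Solving the linear system:
  x*      = (-0.1538, 0.2308)
  lambda* = (0.0769)
  f(x*)   = -0.3077

x* = (-0.1538, 0.2308), lambda* = (0.0769)


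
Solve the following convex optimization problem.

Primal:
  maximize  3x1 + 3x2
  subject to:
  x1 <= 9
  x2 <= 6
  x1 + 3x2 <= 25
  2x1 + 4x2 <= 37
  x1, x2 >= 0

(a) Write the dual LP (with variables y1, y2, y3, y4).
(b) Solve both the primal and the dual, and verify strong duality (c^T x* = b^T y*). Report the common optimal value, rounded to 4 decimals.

The standard primal-dual pair for 'max c^T x s.t. A x <= b, x >= 0' is:
  Dual:  min b^T y  s.t.  A^T y >= c,  y >= 0.

So the dual LP is:
  minimize  9y1 + 6y2 + 25y3 + 37y4
  subject to:
    y1 + y3 + 2y4 >= 3
    y2 + 3y3 + 4y4 >= 3
    y1, y2, y3, y4 >= 0

Solving the primal: x* = (9, 4.75).
  primal value c^T x* = 41.25.
Solving the dual: y* = (1.5, 0, 0, 0.75).
  dual value b^T y* = 41.25.
Strong duality: c^T x* = b^T y*. Confirmed.

41.25


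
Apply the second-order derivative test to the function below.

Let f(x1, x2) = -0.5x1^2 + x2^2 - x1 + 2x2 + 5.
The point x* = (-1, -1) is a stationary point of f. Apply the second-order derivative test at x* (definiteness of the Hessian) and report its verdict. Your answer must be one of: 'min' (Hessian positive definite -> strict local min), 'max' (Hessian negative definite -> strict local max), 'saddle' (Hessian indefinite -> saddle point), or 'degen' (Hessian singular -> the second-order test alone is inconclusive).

Compute the Hessian H = grad^2 f:
  H = [[-1, 0], [0, 2]]
Verify stationarity: grad f(x*) = H x* + g = (0, 0).
Eigenvalues of H: -1, 2.
Eigenvalues have mixed signs, so H is indefinite -> x* is a saddle point.

saddle


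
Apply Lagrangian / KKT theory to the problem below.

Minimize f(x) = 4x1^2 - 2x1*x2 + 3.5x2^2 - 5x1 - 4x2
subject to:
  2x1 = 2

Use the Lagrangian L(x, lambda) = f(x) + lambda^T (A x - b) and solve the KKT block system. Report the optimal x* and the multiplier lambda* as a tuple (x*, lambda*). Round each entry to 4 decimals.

Form the Lagrangian:
  L(x, lambda) = (1/2) x^T Q x + c^T x + lambda^T (A x - b)
Stationarity (grad_x L = 0): Q x + c + A^T lambda = 0.
Primal feasibility: A x = b.

This gives the KKT block system:
  [ Q   A^T ] [ x     ]   [-c ]
  [ A    0  ] [ lambda ] = [ b ]

Solving the linear system:
  x*      = (1, 0.8571)
  lambda* = (-0.6429)
  f(x*)   = -3.5714

x* = (1, 0.8571), lambda* = (-0.6429)


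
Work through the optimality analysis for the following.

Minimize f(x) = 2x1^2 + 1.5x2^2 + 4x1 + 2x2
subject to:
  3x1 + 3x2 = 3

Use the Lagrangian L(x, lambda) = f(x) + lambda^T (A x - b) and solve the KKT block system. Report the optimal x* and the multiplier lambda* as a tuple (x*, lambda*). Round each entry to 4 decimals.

Form the Lagrangian:
  L(x, lambda) = (1/2) x^T Q x + c^T x + lambda^T (A x - b)
Stationarity (grad_x L = 0): Q x + c + A^T lambda = 0.
Primal feasibility: A x = b.

This gives the KKT block system:
  [ Q   A^T ] [ x     ]   [-c ]
  [ A    0  ] [ lambda ] = [ b ]

Solving the linear system:
  x*      = (0.1429, 0.8571)
  lambda* = (-1.5238)
  f(x*)   = 3.4286

x* = (0.1429, 0.8571), lambda* = (-1.5238)


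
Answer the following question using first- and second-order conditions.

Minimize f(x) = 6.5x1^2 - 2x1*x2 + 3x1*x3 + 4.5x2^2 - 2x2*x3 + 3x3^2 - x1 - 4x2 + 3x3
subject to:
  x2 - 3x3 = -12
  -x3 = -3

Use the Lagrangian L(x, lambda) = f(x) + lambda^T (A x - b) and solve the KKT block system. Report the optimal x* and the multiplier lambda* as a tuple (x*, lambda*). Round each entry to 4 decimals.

Form the Lagrangian:
  L(x, lambda) = (1/2) x^T Q x + c^T x + lambda^T (A x - b)
Stationarity (grad_x L = 0): Q x + c + A^T lambda = 0.
Primal feasibility: A x = b.

This gives the KKT block system:
  [ Q   A^T ] [ x     ]   [-c ]
  [ A    0  ] [ lambda ] = [ b ]

Solving the linear system:
  x*      = (-1.0769, -3, 3)
  lambda* = (34.8462, -80.7692)
  f(x*)   = 98.9615

x* = (-1.0769, -3, 3), lambda* = (34.8462, -80.7692)


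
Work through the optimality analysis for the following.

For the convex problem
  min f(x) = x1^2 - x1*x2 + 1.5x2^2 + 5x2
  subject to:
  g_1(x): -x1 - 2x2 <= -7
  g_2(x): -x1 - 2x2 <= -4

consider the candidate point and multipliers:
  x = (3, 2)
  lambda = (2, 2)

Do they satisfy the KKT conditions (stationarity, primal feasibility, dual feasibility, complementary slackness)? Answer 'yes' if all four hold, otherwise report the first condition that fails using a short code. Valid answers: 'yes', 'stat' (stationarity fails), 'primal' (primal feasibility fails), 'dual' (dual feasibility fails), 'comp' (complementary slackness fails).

Gradient of f: grad f(x) = Q x + c = (4, 8)
Constraint values g_i(x) = a_i^T x - b_i:
  g_1((3, 2)) = 0
  g_2((3, 2)) = -3
Stationarity residual: grad f(x) + sum_i lambda_i a_i = (0, 0)
  -> stationarity OK
Primal feasibility (all g_i <= 0): OK
Dual feasibility (all lambda_i >= 0): OK
Complementary slackness (lambda_i * g_i(x) = 0 for all i): FAILS

Verdict: the first failing condition is complementary_slackness -> comp.

comp


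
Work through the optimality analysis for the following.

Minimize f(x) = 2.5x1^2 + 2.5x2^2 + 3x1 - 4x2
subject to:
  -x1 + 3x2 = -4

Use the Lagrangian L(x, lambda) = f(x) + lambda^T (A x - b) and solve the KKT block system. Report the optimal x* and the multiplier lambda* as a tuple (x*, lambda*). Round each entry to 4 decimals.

Form the Lagrangian:
  L(x, lambda) = (1/2) x^T Q x + c^T x + lambda^T (A x - b)
Stationarity (grad_x L = 0): Q x + c + A^T lambda = 0.
Primal feasibility: A x = b.

This gives the KKT block system:
  [ Q   A^T ] [ x     ]   [-c ]
  [ A    0  ] [ lambda ] = [ b ]

Solving the linear system:
  x*      = (0.1, -1.3)
  lambda* = (3.5)
  f(x*)   = 9.75

x* = (0.1, -1.3), lambda* = (3.5)


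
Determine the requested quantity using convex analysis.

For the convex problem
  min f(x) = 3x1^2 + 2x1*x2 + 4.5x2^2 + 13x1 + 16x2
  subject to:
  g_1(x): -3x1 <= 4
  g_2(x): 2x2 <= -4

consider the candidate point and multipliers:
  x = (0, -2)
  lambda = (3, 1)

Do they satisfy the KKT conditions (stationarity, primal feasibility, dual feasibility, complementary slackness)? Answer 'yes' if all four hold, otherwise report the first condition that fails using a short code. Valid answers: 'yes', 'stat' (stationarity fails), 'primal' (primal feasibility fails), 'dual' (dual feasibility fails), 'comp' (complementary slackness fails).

Gradient of f: grad f(x) = Q x + c = (9, -2)
Constraint values g_i(x) = a_i^T x - b_i:
  g_1((0, -2)) = -4
  g_2((0, -2)) = 0
Stationarity residual: grad f(x) + sum_i lambda_i a_i = (0, 0)
  -> stationarity OK
Primal feasibility (all g_i <= 0): OK
Dual feasibility (all lambda_i >= 0): OK
Complementary slackness (lambda_i * g_i(x) = 0 for all i): FAILS

Verdict: the first failing condition is complementary_slackness -> comp.

comp


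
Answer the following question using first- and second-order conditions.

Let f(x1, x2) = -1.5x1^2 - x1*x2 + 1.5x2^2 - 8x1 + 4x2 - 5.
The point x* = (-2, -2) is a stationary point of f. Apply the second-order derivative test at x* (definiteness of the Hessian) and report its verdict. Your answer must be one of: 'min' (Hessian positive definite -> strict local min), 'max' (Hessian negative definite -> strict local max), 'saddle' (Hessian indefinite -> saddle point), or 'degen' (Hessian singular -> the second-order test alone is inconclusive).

Compute the Hessian H = grad^2 f:
  H = [[-3, -1], [-1, 3]]
Verify stationarity: grad f(x*) = H x* + g = (0, 0).
Eigenvalues of H: -3.1623, 3.1623.
Eigenvalues have mixed signs, so H is indefinite -> x* is a saddle point.

saddle


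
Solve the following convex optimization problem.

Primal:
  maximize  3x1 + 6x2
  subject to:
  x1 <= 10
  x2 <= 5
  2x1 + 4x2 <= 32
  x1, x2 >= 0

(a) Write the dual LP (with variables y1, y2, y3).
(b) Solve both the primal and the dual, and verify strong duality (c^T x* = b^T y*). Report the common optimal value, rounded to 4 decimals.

The standard primal-dual pair for 'max c^T x s.t. A x <= b, x >= 0' is:
  Dual:  min b^T y  s.t.  A^T y >= c,  y >= 0.

So the dual LP is:
  minimize  10y1 + 5y2 + 32y3
  subject to:
    y1 + 2y3 >= 3
    y2 + 4y3 >= 6
    y1, y2, y3 >= 0

Solving the primal: x* = (6, 5).
  primal value c^T x* = 48.
Solving the dual: y* = (0, 0, 1.5).
  dual value b^T y* = 48.
Strong duality: c^T x* = b^T y*. Confirmed.

48


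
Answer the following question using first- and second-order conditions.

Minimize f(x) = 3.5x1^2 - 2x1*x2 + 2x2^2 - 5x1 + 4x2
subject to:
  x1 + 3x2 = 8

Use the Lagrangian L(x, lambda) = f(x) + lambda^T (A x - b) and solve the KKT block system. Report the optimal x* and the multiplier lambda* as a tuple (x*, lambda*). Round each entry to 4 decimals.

Form the Lagrangian:
  L(x, lambda) = (1/2) x^T Q x + c^T x + lambda^T (A x - b)
Stationarity (grad_x L = 0): Q x + c + A^T lambda = 0.
Primal feasibility: A x = b.

This gives the KKT block system:
  [ Q   A^T ] [ x     ]   [-c ]
  [ A    0  ] [ lambda ] = [ b ]

Solving the linear system:
  x*      = (1.7342, 2.0886)
  lambda* = (-2.962)
  f(x*)   = 11.6899

x* = (1.7342, 2.0886), lambda* = (-2.962)


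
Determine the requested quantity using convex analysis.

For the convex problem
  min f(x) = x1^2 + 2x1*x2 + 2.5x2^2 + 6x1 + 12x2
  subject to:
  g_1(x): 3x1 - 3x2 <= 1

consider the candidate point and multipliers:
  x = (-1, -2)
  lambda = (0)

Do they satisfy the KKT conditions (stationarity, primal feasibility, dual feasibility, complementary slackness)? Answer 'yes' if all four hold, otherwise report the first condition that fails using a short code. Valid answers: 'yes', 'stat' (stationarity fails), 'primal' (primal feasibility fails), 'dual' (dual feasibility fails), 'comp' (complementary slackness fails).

Gradient of f: grad f(x) = Q x + c = (0, 0)
Constraint values g_i(x) = a_i^T x - b_i:
  g_1((-1, -2)) = 2
Stationarity residual: grad f(x) + sum_i lambda_i a_i = (0, 0)
  -> stationarity OK
Primal feasibility (all g_i <= 0): FAILS
Dual feasibility (all lambda_i >= 0): OK
Complementary slackness (lambda_i * g_i(x) = 0 for all i): OK

Verdict: the first failing condition is primal_feasibility -> primal.

primal


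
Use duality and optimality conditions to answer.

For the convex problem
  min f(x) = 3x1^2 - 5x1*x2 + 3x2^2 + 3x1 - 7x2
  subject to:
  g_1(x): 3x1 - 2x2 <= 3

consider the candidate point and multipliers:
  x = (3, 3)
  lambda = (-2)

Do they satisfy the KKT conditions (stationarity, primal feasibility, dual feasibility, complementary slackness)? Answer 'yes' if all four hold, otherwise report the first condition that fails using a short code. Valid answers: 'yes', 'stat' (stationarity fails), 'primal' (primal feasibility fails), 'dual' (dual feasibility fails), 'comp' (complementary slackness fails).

Gradient of f: grad f(x) = Q x + c = (6, -4)
Constraint values g_i(x) = a_i^T x - b_i:
  g_1((3, 3)) = 0
Stationarity residual: grad f(x) + sum_i lambda_i a_i = (0, 0)
  -> stationarity OK
Primal feasibility (all g_i <= 0): OK
Dual feasibility (all lambda_i >= 0): FAILS
Complementary slackness (lambda_i * g_i(x) = 0 for all i): OK

Verdict: the first failing condition is dual_feasibility -> dual.

dual


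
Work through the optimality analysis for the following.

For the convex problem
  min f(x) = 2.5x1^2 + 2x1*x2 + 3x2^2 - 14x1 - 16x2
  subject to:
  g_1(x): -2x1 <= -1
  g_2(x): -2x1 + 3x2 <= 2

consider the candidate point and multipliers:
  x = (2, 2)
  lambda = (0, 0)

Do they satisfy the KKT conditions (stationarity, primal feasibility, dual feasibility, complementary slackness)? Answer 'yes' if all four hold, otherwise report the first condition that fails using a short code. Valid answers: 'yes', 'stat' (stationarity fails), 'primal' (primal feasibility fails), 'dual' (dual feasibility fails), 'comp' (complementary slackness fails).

Gradient of f: grad f(x) = Q x + c = (0, 0)
Constraint values g_i(x) = a_i^T x - b_i:
  g_1((2, 2)) = -3
  g_2((2, 2)) = 0
Stationarity residual: grad f(x) + sum_i lambda_i a_i = (0, 0)
  -> stationarity OK
Primal feasibility (all g_i <= 0): OK
Dual feasibility (all lambda_i >= 0): OK
Complementary slackness (lambda_i * g_i(x) = 0 for all i): OK

Verdict: yes, KKT holds.

yes


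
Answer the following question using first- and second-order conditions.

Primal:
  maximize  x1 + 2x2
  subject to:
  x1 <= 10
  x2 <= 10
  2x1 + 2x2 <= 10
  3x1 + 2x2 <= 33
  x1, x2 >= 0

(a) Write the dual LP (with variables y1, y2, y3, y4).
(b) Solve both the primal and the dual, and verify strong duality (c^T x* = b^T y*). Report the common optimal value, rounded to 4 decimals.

The standard primal-dual pair for 'max c^T x s.t. A x <= b, x >= 0' is:
  Dual:  min b^T y  s.t.  A^T y >= c,  y >= 0.

So the dual LP is:
  minimize  10y1 + 10y2 + 10y3 + 33y4
  subject to:
    y1 + 2y3 + 3y4 >= 1
    y2 + 2y3 + 2y4 >= 2
    y1, y2, y3, y4 >= 0

Solving the primal: x* = (0, 5).
  primal value c^T x* = 10.
Solving the dual: y* = (0, 0, 1, 0).
  dual value b^T y* = 10.
Strong duality: c^T x* = b^T y*. Confirmed.

10


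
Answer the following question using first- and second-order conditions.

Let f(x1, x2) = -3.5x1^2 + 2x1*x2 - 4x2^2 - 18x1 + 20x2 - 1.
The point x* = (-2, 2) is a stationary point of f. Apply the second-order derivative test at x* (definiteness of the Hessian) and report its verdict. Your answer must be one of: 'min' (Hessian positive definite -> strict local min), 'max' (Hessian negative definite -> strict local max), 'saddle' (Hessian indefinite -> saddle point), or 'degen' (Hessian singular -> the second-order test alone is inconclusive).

Compute the Hessian H = grad^2 f:
  H = [[-7, 2], [2, -8]]
Verify stationarity: grad f(x*) = H x* + g = (0, 0).
Eigenvalues of H: -9.5616, -5.4384.
Both eigenvalues < 0, so H is negative definite -> x* is a strict local max.

max


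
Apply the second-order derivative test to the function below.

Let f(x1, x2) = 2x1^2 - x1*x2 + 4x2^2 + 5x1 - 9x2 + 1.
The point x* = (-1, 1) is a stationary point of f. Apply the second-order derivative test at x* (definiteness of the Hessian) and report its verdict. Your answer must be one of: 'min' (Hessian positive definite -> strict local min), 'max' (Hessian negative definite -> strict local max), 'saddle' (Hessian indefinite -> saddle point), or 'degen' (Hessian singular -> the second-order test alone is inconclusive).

Compute the Hessian H = grad^2 f:
  H = [[4, -1], [-1, 8]]
Verify stationarity: grad f(x*) = H x* + g = (0, 0).
Eigenvalues of H: 3.7639, 8.2361.
Both eigenvalues > 0, so H is positive definite -> x* is a strict local min.

min


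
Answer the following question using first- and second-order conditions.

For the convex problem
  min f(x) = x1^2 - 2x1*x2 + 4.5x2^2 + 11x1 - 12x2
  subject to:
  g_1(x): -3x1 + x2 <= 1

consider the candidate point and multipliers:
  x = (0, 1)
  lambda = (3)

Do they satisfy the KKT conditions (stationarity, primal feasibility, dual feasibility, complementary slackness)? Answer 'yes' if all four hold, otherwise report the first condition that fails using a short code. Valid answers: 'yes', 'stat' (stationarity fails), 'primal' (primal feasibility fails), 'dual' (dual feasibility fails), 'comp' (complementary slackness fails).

Gradient of f: grad f(x) = Q x + c = (9, -3)
Constraint values g_i(x) = a_i^T x - b_i:
  g_1((0, 1)) = 0
Stationarity residual: grad f(x) + sum_i lambda_i a_i = (0, 0)
  -> stationarity OK
Primal feasibility (all g_i <= 0): OK
Dual feasibility (all lambda_i >= 0): OK
Complementary slackness (lambda_i * g_i(x) = 0 for all i): OK

Verdict: yes, KKT holds.

yes


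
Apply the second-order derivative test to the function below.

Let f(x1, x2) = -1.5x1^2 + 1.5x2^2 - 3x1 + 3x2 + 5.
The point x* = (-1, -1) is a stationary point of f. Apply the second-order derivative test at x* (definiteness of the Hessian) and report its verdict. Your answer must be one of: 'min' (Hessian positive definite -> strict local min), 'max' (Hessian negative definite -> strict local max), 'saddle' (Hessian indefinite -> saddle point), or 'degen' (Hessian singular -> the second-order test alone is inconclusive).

Compute the Hessian H = grad^2 f:
  H = [[-3, 0], [0, 3]]
Verify stationarity: grad f(x*) = H x* + g = (0, 0).
Eigenvalues of H: -3, 3.
Eigenvalues have mixed signs, so H is indefinite -> x* is a saddle point.

saddle


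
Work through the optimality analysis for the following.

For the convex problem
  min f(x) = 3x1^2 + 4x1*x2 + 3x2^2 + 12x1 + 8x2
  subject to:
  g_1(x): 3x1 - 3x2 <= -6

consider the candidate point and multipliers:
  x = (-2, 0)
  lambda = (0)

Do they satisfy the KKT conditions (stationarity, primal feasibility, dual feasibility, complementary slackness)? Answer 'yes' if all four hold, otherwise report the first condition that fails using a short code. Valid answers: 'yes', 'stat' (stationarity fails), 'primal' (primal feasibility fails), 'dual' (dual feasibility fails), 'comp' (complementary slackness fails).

Gradient of f: grad f(x) = Q x + c = (0, 0)
Constraint values g_i(x) = a_i^T x - b_i:
  g_1((-2, 0)) = 0
Stationarity residual: grad f(x) + sum_i lambda_i a_i = (0, 0)
  -> stationarity OK
Primal feasibility (all g_i <= 0): OK
Dual feasibility (all lambda_i >= 0): OK
Complementary slackness (lambda_i * g_i(x) = 0 for all i): OK

Verdict: yes, KKT holds.

yes


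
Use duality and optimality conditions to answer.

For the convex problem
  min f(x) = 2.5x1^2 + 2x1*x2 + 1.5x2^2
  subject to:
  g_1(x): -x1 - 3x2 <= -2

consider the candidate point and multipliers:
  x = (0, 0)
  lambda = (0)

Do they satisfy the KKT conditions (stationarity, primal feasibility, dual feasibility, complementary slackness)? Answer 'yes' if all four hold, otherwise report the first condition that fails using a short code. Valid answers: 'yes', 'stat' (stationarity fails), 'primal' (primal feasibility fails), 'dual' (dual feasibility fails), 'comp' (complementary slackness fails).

Gradient of f: grad f(x) = Q x + c = (0, 0)
Constraint values g_i(x) = a_i^T x - b_i:
  g_1((0, 0)) = 2
Stationarity residual: grad f(x) + sum_i lambda_i a_i = (0, 0)
  -> stationarity OK
Primal feasibility (all g_i <= 0): FAILS
Dual feasibility (all lambda_i >= 0): OK
Complementary slackness (lambda_i * g_i(x) = 0 for all i): OK

Verdict: the first failing condition is primal_feasibility -> primal.

primal


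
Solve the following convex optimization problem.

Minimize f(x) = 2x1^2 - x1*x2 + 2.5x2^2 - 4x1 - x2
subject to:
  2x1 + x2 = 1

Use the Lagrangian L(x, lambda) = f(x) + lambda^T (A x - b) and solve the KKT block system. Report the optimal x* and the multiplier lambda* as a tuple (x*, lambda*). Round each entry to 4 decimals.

Form the Lagrangian:
  L(x, lambda) = (1/2) x^T Q x + c^T x + lambda^T (A x - b)
Stationarity (grad_x L = 0): Q x + c + A^T lambda = 0.
Primal feasibility: A x = b.

This gives the KKT block system:
  [ Q   A^T ] [ x     ]   [-c ]
  [ A    0  ] [ lambda ] = [ b ]

Solving the linear system:
  x*      = (0.4643, 0.0714)
  lambda* = (1.1071)
  f(x*)   = -1.5179

x* = (0.4643, 0.0714), lambda* = (1.1071)


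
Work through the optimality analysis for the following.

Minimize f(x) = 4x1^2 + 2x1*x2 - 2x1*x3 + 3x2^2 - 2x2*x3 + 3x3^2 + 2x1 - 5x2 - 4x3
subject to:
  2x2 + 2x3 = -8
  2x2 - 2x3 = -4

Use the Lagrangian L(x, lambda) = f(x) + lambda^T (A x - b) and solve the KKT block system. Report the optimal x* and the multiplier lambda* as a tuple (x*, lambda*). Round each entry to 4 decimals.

Form the Lagrangian:
  L(x, lambda) = (1/2) x^T Q x + c^T x + lambda^T (A x - b)
Stationarity (grad_x L = 0): Q x + c + A^T lambda = 0.
Primal feasibility: A x = b.

This gives the KKT block system:
  [ Q   A^T ] [ x     ]   [-c ]
  [ A    0  ] [ lambda ] = [ b ]

Solving the linear system:
  x*      = (0.25, -3, -1)
  lambda* = (6.25, 4)
  f(x*)   = 42.75

x* = (0.25, -3, -1), lambda* = (6.25, 4)


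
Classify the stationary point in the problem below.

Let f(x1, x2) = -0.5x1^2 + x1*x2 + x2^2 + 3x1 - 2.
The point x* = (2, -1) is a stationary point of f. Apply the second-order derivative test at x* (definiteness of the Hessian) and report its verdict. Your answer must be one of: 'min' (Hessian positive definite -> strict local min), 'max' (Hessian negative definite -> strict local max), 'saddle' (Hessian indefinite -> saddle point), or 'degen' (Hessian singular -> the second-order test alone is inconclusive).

Compute the Hessian H = grad^2 f:
  H = [[-1, 1], [1, 2]]
Verify stationarity: grad f(x*) = H x* + g = (0, 0).
Eigenvalues of H: -1.3028, 2.3028.
Eigenvalues have mixed signs, so H is indefinite -> x* is a saddle point.

saddle


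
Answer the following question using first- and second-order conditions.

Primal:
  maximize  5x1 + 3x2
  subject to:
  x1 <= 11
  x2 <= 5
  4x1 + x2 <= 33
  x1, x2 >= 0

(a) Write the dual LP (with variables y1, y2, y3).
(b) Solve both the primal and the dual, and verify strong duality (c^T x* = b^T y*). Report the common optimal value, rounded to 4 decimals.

The standard primal-dual pair for 'max c^T x s.t. A x <= b, x >= 0' is:
  Dual:  min b^T y  s.t.  A^T y >= c,  y >= 0.

So the dual LP is:
  minimize  11y1 + 5y2 + 33y3
  subject to:
    y1 + 4y3 >= 5
    y2 + y3 >= 3
    y1, y2, y3 >= 0

Solving the primal: x* = (7, 5).
  primal value c^T x* = 50.
Solving the dual: y* = (0, 1.75, 1.25).
  dual value b^T y* = 50.
Strong duality: c^T x* = b^T y*. Confirmed.

50


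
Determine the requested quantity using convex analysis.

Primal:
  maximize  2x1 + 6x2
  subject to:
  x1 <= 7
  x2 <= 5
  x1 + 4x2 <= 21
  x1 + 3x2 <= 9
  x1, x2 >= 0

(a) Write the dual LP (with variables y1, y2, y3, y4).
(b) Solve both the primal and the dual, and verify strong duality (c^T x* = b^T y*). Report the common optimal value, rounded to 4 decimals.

The standard primal-dual pair for 'max c^T x s.t. A x <= b, x >= 0' is:
  Dual:  min b^T y  s.t.  A^T y >= c,  y >= 0.

So the dual LP is:
  minimize  7y1 + 5y2 + 21y3 + 9y4
  subject to:
    y1 + y3 + y4 >= 2
    y2 + 4y3 + 3y4 >= 6
    y1, y2, y3, y4 >= 0

Solving the primal: x* = (0, 3).
  primal value c^T x* = 18.
Solving the dual: y* = (0, 0, 0, 2).
  dual value b^T y* = 18.
Strong duality: c^T x* = b^T y*. Confirmed.

18


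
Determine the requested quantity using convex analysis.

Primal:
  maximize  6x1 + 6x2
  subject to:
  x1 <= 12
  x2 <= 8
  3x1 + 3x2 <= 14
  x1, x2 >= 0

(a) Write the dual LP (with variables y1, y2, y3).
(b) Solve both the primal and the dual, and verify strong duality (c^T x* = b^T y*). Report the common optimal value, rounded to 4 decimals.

The standard primal-dual pair for 'max c^T x s.t. A x <= b, x >= 0' is:
  Dual:  min b^T y  s.t.  A^T y >= c,  y >= 0.

So the dual LP is:
  minimize  12y1 + 8y2 + 14y3
  subject to:
    y1 + 3y3 >= 6
    y2 + 3y3 >= 6
    y1, y2, y3 >= 0

Solving the primal: x* = (4.6667, 0).
  primal value c^T x* = 28.
Solving the dual: y* = (0, 0, 2).
  dual value b^T y* = 28.
Strong duality: c^T x* = b^T y*. Confirmed.

28


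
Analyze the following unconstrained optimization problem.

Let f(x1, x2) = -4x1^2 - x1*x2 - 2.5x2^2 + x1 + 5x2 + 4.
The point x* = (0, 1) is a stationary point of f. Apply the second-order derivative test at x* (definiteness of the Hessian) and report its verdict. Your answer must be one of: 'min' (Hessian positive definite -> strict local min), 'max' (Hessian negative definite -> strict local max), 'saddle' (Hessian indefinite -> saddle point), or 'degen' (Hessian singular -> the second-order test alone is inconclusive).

Compute the Hessian H = grad^2 f:
  H = [[-8, -1], [-1, -5]]
Verify stationarity: grad f(x*) = H x* + g = (0, 0).
Eigenvalues of H: -8.3028, -4.6972.
Both eigenvalues < 0, so H is negative definite -> x* is a strict local max.

max


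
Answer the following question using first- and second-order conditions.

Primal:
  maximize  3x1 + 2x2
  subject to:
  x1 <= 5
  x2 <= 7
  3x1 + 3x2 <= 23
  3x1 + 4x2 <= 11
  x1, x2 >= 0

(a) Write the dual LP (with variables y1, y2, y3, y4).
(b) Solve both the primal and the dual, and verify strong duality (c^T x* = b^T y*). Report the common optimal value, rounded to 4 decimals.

The standard primal-dual pair for 'max c^T x s.t. A x <= b, x >= 0' is:
  Dual:  min b^T y  s.t.  A^T y >= c,  y >= 0.

So the dual LP is:
  minimize  5y1 + 7y2 + 23y3 + 11y4
  subject to:
    y1 + 3y3 + 3y4 >= 3
    y2 + 3y3 + 4y4 >= 2
    y1, y2, y3, y4 >= 0

Solving the primal: x* = (3.6667, 0).
  primal value c^T x* = 11.
Solving the dual: y* = (0, 0, 0, 1).
  dual value b^T y* = 11.
Strong duality: c^T x* = b^T y*. Confirmed.

11


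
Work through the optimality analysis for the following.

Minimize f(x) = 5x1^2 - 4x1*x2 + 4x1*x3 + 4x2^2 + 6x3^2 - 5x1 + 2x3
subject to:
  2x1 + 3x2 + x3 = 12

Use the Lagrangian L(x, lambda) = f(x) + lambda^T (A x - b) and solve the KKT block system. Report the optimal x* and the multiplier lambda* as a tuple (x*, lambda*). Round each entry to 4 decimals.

Form the Lagrangian:
  L(x, lambda) = (1/2) x^T Q x + c^T x + lambda^T (A x - b)
Stationarity (grad_x L = 0): Q x + c + A^T lambda = 0.
Primal feasibility: A x = b.

This gives the KKT block system:
  [ Q   A^T ] [ x     ]   [-c ]
  [ A    0  ] [ lambda ] = [ b ]

Solving the linear system:
  x*      = (2.5092, 2.5645, -0.712)
  lambda* = (-3.4931)
  f(x*)   = 13.9735

x* = (2.5092, 2.5645, -0.712), lambda* = (-3.4931)


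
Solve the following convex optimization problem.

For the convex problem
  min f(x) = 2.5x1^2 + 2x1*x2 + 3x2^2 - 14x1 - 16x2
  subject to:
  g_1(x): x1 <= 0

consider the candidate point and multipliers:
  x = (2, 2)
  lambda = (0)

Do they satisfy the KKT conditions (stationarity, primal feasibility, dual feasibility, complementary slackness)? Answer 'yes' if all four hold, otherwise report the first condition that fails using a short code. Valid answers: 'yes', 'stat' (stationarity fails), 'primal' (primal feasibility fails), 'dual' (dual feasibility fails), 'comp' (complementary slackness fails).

Gradient of f: grad f(x) = Q x + c = (0, 0)
Constraint values g_i(x) = a_i^T x - b_i:
  g_1((2, 2)) = 2
Stationarity residual: grad f(x) + sum_i lambda_i a_i = (0, 0)
  -> stationarity OK
Primal feasibility (all g_i <= 0): FAILS
Dual feasibility (all lambda_i >= 0): OK
Complementary slackness (lambda_i * g_i(x) = 0 for all i): OK

Verdict: the first failing condition is primal_feasibility -> primal.

primal


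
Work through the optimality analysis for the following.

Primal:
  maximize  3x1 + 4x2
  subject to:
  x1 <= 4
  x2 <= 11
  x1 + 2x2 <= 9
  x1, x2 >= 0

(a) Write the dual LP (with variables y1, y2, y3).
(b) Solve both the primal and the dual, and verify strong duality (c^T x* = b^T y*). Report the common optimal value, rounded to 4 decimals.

The standard primal-dual pair for 'max c^T x s.t. A x <= b, x >= 0' is:
  Dual:  min b^T y  s.t.  A^T y >= c,  y >= 0.

So the dual LP is:
  minimize  4y1 + 11y2 + 9y3
  subject to:
    y1 + y3 >= 3
    y2 + 2y3 >= 4
    y1, y2, y3 >= 0

Solving the primal: x* = (4, 2.5).
  primal value c^T x* = 22.
Solving the dual: y* = (1, 0, 2).
  dual value b^T y* = 22.
Strong duality: c^T x* = b^T y*. Confirmed.

22


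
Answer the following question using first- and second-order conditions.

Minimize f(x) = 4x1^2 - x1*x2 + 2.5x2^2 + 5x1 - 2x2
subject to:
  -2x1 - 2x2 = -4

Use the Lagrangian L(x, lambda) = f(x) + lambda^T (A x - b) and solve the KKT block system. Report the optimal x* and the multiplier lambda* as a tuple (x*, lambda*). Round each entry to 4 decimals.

Form the Lagrangian:
  L(x, lambda) = (1/2) x^T Q x + c^T x + lambda^T (A x - b)
Stationarity (grad_x L = 0): Q x + c + A^T lambda = 0.
Primal feasibility: A x = b.

This gives the KKT block system:
  [ Q   A^T ] [ x     ]   [-c ]
  [ A    0  ] [ lambda ] = [ b ]

Solving the linear system:
  x*      = (0.3333, 1.6667)
  lambda* = (3)
  f(x*)   = 5.1667

x* = (0.3333, 1.6667), lambda* = (3)


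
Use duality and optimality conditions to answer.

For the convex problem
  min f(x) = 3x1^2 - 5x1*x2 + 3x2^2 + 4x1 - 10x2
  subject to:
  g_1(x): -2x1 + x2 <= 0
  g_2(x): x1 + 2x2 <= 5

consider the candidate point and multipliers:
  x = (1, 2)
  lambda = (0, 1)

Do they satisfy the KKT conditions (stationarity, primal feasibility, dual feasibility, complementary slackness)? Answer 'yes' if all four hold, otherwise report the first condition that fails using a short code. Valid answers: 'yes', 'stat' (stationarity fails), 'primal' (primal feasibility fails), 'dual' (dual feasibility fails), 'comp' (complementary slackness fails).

Gradient of f: grad f(x) = Q x + c = (0, -3)
Constraint values g_i(x) = a_i^T x - b_i:
  g_1((1, 2)) = 0
  g_2((1, 2)) = 0
Stationarity residual: grad f(x) + sum_i lambda_i a_i = (1, -1)
  -> stationarity FAILS
Primal feasibility (all g_i <= 0): OK
Dual feasibility (all lambda_i >= 0): OK
Complementary slackness (lambda_i * g_i(x) = 0 for all i): OK

Verdict: the first failing condition is stationarity -> stat.

stat


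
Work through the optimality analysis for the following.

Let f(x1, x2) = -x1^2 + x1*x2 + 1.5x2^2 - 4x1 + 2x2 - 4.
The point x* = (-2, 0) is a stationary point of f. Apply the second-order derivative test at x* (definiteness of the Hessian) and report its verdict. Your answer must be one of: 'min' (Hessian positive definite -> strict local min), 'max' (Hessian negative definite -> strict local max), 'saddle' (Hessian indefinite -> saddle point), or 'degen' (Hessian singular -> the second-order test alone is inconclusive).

Compute the Hessian H = grad^2 f:
  H = [[-2, 1], [1, 3]]
Verify stationarity: grad f(x*) = H x* + g = (0, 0).
Eigenvalues of H: -2.1926, 3.1926.
Eigenvalues have mixed signs, so H is indefinite -> x* is a saddle point.

saddle
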